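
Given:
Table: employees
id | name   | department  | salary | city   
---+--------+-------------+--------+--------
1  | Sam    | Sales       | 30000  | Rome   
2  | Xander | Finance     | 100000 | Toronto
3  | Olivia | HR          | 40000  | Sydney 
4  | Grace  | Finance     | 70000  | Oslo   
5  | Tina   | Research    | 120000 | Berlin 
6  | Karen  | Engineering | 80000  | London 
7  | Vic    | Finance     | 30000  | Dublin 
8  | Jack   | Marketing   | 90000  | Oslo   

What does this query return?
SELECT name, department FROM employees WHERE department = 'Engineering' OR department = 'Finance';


Filtering: department = 'Engineering' OR 'Finance'
Matching: 4 rows

4 rows:
Xander, Finance
Grace, Finance
Karen, Engineering
Vic, Finance


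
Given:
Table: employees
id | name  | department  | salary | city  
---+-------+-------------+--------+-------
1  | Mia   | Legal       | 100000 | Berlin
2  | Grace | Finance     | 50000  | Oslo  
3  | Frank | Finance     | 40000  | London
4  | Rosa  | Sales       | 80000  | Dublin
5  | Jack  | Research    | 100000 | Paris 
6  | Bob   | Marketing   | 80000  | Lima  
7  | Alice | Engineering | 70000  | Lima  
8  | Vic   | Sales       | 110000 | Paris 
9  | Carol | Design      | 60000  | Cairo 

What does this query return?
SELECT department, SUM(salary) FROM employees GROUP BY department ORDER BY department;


Summing salary within each department:
  Design: 60000 = 60000
  Engineering: 70000 = 70000
  Finance: 50000 + 40000 = 90000
  Legal: 100000 = 100000
  Marketing: 80000 = 80000
  Research: 100000 = 100000
  Sales: 80000 + 110000 = 190000


7 groups:
Design, 60000
Engineering, 70000
Finance, 90000
Legal, 100000
Marketing, 80000
Research, 100000
Sales, 190000


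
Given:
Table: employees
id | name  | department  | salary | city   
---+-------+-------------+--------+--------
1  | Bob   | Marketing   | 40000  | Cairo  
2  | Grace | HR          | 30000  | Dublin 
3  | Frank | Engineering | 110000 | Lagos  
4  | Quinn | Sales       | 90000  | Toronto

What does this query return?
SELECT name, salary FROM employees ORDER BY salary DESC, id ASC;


Sorting by salary DESC, then id ASC for ties

4 rows:
Frank, 110000
Quinn, 90000
Bob, 40000
Grace, 30000


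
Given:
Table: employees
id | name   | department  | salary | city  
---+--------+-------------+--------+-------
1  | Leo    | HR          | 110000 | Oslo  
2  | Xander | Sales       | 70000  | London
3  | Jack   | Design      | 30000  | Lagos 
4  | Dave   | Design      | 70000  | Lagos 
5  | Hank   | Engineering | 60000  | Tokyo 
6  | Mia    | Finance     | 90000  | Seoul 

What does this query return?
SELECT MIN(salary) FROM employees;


Salaries: 110000, 70000, 30000, 70000, 60000, 90000
MIN = 30000

30000


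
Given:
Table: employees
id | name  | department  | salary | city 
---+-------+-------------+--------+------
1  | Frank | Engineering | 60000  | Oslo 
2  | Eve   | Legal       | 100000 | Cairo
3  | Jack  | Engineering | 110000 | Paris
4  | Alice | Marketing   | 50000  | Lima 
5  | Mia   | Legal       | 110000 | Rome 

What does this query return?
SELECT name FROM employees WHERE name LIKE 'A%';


LIKE 'A%' matches names starting with 'A'
Matching: 1

1 rows:
Alice


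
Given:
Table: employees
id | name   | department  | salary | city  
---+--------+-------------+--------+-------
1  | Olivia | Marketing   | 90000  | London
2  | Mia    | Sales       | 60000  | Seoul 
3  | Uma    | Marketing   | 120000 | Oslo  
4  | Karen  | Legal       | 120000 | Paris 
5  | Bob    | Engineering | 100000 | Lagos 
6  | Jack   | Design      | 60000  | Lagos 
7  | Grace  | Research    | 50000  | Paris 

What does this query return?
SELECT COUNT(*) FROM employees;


COUNT(*) counts all rows

7


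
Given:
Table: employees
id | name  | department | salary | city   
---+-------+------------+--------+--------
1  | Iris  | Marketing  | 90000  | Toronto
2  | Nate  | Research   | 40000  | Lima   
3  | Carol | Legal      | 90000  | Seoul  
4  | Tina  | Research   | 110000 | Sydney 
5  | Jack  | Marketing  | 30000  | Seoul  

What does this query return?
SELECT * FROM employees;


SELECT * returns all 5 rows with all columns

5 rows:
1, Iris, Marketing, 90000, Toronto
2, Nate, Research, 40000, Lima
3, Carol, Legal, 90000, Seoul
4, Tina, Research, 110000, Sydney
5, Jack, Marketing, 30000, Seoul


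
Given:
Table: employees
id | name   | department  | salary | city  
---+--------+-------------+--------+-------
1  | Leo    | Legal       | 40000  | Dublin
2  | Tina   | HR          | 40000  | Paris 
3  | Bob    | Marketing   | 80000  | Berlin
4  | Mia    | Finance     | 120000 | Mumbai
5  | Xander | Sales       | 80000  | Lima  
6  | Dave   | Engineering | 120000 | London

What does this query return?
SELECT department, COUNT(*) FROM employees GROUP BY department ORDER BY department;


Assigning each row to its department group:
  Leo -> Legal
  Tina -> HR
  Bob -> Marketing
  Mia -> Finance
  Xander -> Sales
  Dave -> Engineering


6 groups:
Engineering, 1
Finance, 1
HR, 1
Legal, 1
Marketing, 1
Sales, 1


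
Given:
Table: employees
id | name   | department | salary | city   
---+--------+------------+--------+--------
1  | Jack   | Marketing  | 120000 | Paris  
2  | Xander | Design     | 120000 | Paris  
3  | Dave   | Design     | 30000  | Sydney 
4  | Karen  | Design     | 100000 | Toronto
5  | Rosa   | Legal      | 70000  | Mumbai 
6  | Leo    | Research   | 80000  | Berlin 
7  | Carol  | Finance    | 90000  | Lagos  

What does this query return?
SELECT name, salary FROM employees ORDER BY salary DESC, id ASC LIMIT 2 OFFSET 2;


Sort by salary DESC (id ASC tiebreak), then skip 2 and take 2
Rows 3 through 4

2 rows:
Karen, 100000
Carol, 90000


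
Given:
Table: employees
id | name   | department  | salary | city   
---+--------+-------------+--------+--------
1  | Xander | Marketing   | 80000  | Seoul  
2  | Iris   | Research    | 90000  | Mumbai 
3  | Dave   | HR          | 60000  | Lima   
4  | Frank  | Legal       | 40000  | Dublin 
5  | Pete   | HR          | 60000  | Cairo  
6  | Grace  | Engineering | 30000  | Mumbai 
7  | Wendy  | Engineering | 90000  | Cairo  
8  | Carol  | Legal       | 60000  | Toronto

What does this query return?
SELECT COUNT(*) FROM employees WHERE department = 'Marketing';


Counting rows where department = 'Marketing'
  Xander -> MATCH


1


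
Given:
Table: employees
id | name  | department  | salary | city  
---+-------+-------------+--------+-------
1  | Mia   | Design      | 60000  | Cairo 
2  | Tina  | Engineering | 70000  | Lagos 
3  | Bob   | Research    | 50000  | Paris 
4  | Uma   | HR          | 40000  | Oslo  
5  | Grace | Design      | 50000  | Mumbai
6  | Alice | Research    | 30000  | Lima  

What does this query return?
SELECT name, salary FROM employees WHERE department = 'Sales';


Filtering: department = 'Sales'
Matching rows: 0

Empty result set (0 rows)


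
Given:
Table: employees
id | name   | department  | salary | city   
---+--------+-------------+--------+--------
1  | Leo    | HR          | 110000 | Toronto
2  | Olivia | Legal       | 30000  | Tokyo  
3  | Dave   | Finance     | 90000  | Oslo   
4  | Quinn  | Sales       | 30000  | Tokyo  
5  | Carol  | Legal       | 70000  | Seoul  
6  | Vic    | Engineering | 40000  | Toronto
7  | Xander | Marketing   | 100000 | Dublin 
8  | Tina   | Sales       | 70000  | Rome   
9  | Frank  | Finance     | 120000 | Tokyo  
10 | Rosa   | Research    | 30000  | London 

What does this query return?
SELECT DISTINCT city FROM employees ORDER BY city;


All 'city' values (row order): Toronto, Tokyo, Oslo, Tokyo, Seoul, Toronto, Dublin, Rome, Tokyo, London
Removing duplicates leaves 7 unique value(s).

7 values:
Dublin
London
Oslo
Rome
Seoul
Tokyo
Toronto


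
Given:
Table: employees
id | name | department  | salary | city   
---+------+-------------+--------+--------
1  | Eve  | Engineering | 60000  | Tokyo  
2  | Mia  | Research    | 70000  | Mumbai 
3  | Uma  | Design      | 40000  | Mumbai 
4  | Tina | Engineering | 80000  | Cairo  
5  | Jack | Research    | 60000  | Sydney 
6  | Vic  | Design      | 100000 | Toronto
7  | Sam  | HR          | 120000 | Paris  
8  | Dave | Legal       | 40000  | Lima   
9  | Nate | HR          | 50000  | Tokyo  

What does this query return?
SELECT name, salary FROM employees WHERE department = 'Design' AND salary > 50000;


Filtering: department = 'Design' AND salary > 50000
Matching: 1 rows

1 rows:
Vic, 100000


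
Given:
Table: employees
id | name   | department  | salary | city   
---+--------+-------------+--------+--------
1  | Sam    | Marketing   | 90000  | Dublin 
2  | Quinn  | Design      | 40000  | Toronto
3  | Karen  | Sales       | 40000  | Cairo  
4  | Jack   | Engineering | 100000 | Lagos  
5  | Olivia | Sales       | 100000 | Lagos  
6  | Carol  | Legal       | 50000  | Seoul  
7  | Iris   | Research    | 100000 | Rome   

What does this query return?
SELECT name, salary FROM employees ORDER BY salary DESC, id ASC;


Sorting by salary DESC, then id ASC for ties

7 rows:
Jack, 100000
Olivia, 100000
Iris, 100000
Sam, 90000
Carol, 50000
Quinn, 40000
Karen, 40000


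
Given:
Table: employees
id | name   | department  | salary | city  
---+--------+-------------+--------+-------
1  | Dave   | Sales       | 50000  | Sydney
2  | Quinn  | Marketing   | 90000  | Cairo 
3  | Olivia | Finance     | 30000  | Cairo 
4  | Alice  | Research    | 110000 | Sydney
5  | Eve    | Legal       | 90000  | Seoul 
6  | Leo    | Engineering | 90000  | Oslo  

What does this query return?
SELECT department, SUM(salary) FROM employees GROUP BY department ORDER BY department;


Summing salary within each department:
  Engineering: 90000 = 90000
  Finance: 30000 = 30000
  Legal: 90000 = 90000
  Marketing: 90000 = 90000
  Research: 110000 = 110000
  Sales: 50000 = 50000


6 groups:
Engineering, 90000
Finance, 30000
Legal, 90000
Marketing, 90000
Research, 110000
Sales, 50000


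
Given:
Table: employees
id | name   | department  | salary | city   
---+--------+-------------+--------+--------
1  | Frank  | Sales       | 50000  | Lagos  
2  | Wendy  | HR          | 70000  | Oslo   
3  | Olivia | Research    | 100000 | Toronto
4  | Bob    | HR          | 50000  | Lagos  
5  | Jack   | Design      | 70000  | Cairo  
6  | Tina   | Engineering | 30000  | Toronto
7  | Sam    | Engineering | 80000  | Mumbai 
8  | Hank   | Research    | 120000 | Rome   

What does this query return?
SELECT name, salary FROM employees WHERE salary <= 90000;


Filtering: salary <= 90000
Matching: 6 rows

6 rows:
Frank, 50000
Wendy, 70000
Bob, 50000
Jack, 70000
Tina, 30000
Sam, 80000


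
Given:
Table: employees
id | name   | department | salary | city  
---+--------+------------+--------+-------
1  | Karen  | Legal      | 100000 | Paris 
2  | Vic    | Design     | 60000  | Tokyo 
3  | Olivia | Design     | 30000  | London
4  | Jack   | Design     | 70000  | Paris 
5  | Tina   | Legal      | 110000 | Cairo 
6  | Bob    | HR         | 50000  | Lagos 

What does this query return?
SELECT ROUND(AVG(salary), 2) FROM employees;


SUM(salary) = 420000
COUNT = 6
ROUND(AVG, 2) = ROUND(420000 / 6, 2) = 70000.0

70000.0


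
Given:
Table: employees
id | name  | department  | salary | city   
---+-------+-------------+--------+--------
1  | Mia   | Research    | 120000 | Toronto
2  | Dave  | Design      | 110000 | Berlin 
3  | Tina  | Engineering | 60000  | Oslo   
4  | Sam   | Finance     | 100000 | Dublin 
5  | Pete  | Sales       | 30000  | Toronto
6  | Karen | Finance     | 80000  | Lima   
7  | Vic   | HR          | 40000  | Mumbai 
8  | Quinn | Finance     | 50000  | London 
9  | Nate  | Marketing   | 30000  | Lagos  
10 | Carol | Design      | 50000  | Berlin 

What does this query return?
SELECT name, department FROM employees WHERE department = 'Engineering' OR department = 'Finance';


Filtering: department = 'Engineering' OR 'Finance'
Matching: 4 rows

4 rows:
Tina, Engineering
Sam, Finance
Karen, Finance
Quinn, Finance


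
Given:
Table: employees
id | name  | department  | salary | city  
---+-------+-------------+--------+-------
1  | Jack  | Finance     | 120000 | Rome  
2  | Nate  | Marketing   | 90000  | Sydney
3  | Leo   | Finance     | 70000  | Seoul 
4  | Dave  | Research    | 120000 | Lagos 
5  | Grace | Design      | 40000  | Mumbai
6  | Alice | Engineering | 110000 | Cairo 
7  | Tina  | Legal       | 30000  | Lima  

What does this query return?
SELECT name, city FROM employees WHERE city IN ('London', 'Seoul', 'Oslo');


Filtering: city IN ('London', 'Seoul', 'Oslo')
Matching: 1 rows

1 rows:
Leo, Seoul


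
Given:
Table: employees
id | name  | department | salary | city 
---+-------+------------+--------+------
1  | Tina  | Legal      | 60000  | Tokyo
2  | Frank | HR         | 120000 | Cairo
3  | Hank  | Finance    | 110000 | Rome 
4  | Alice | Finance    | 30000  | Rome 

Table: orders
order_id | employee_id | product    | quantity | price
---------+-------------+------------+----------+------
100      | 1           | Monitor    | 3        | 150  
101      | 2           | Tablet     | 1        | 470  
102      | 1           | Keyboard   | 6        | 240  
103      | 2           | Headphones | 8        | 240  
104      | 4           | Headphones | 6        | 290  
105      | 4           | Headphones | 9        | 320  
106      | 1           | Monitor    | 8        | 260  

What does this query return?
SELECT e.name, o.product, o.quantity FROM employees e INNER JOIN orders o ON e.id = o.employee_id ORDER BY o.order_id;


Joining employees.id = orders.employee_id:
  employee Tina (id=1) -> order Monitor
  employee Frank (id=2) -> order Tablet
  employee Tina (id=1) -> order Keyboard
  employee Frank (id=2) -> order Headphones
  employee Alice (id=4) -> order Headphones
  employee Alice (id=4) -> order Headphones
  employee Tina (id=1) -> order Monitor


7 rows:
Tina, Monitor, 3
Frank, Tablet, 1
Tina, Keyboard, 6
Frank, Headphones, 8
Alice, Headphones, 6
Alice, Headphones, 9
Tina, Monitor, 8


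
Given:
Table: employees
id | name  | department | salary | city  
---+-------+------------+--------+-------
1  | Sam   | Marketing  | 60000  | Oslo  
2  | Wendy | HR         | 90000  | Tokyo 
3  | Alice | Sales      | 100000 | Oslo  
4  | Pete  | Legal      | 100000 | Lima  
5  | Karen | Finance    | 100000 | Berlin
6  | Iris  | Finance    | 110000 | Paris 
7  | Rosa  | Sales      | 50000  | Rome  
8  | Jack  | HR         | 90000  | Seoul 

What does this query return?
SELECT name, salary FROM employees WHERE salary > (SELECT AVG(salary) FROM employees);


Subquery: AVG(salary) = 87500.0
Filtering: salary > 87500.0
  Wendy (90000) -> MATCH
  Alice (100000) -> MATCH
  Pete (100000) -> MATCH
  Karen (100000) -> MATCH
  Iris (110000) -> MATCH
  Jack (90000) -> MATCH


6 rows:
Wendy, 90000
Alice, 100000
Pete, 100000
Karen, 100000
Iris, 110000
Jack, 90000


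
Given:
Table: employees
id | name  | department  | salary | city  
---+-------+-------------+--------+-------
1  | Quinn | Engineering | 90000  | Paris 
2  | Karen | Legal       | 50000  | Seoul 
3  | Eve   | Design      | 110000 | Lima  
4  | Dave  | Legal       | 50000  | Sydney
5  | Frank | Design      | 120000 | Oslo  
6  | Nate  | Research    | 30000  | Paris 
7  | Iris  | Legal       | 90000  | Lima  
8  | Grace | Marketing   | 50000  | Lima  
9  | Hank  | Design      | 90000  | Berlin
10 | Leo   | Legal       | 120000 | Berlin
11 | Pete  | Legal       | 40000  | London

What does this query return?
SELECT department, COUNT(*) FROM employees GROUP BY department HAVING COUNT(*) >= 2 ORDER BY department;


Groups with count >= 2:
  Design: 3 -> PASS
  Legal: 5 -> PASS
  Engineering: 1 -> filtered out
  Marketing: 1 -> filtered out
  Research: 1 -> filtered out


2 groups:
Design, 3
Legal, 5


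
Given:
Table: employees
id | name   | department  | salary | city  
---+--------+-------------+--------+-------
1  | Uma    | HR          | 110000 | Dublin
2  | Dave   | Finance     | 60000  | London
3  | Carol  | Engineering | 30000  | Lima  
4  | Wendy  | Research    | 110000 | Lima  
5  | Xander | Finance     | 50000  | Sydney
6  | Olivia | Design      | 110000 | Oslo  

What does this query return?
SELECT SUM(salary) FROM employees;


SUM(salary) = 110000 + 60000 + 30000 + 110000 + 50000 + 110000 = 470000

470000


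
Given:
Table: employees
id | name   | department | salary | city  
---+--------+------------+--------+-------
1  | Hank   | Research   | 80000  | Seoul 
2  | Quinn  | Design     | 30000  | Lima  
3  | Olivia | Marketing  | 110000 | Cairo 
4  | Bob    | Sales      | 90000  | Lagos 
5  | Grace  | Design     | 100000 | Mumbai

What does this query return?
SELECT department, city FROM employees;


Projecting columns: department, city

5 rows:
Research, Seoul
Design, Lima
Marketing, Cairo
Sales, Lagos
Design, Mumbai


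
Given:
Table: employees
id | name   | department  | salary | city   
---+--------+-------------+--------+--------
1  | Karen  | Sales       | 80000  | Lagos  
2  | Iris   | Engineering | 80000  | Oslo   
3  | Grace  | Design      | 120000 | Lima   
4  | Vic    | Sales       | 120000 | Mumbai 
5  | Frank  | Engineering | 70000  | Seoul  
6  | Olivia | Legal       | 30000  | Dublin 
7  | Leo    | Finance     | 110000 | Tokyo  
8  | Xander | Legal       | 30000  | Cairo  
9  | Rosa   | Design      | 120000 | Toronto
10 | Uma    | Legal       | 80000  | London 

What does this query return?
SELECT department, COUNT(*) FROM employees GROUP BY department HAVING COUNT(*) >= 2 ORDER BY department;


Groups with count >= 2:
  Design: 2 -> PASS
  Engineering: 2 -> PASS
  Legal: 3 -> PASS
  Sales: 2 -> PASS
  Finance: 1 -> filtered out


4 groups:
Design, 2
Engineering, 2
Legal, 3
Sales, 2


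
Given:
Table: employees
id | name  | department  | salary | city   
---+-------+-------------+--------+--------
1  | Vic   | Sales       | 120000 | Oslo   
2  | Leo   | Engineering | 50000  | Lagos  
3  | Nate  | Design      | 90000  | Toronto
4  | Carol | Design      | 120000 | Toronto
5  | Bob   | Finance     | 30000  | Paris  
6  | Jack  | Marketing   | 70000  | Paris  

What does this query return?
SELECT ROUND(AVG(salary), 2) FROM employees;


SUM(salary) = 480000
COUNT = 6
ROUND(AVG, 2) = ROUND(480000 / 6, 2) = 80000.0

80000.0


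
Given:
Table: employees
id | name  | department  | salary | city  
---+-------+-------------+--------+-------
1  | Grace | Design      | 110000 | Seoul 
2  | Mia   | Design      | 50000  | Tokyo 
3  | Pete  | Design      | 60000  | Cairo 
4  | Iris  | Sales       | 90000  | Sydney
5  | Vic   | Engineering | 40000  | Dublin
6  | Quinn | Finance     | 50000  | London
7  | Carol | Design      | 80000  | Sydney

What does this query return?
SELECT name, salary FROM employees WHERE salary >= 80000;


Filtering: salary >= 80000
Matching: 3 rows

3 rows:
Grace, 110000
Iris, 90000
Carol, 80000


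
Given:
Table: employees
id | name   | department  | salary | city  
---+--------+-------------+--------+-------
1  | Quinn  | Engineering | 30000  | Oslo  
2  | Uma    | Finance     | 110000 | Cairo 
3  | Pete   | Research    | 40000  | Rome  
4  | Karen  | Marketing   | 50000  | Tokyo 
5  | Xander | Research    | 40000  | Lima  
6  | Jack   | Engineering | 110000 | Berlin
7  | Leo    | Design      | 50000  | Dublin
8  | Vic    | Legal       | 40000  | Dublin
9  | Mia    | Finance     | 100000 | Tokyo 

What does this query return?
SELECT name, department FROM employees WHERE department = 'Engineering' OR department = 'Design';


Filtering: department = 'Engineering' OR 'Design'
Matching: 3 rows

3 rows:
Quinn, Engineering
Jack, Engineering
Leo, Design


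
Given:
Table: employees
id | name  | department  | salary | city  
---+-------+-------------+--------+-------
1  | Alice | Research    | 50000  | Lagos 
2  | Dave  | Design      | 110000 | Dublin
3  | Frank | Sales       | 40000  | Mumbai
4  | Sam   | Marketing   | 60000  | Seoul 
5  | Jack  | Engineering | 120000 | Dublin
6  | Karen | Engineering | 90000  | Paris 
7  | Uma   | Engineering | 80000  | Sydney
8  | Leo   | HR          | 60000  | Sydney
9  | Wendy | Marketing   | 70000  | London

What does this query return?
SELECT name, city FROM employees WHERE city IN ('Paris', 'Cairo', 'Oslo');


Filtering: city IN ('Paris', 'Cairo', 'Oslo')
Matching: 1 rows

1 rows:
Karen, Paris


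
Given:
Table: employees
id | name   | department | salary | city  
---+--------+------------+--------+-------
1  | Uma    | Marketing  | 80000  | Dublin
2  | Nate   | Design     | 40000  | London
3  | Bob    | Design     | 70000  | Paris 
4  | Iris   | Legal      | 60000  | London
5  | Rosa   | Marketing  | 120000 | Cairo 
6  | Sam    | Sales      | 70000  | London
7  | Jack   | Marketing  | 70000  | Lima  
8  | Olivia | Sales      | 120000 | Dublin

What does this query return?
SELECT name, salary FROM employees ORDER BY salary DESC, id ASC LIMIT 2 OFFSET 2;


Sort by salary DESC (id ASC tiebreak), then skip 2 and take 2
Rows 3 through 4

2 rows:
Uma, 80000
Bob, 70000


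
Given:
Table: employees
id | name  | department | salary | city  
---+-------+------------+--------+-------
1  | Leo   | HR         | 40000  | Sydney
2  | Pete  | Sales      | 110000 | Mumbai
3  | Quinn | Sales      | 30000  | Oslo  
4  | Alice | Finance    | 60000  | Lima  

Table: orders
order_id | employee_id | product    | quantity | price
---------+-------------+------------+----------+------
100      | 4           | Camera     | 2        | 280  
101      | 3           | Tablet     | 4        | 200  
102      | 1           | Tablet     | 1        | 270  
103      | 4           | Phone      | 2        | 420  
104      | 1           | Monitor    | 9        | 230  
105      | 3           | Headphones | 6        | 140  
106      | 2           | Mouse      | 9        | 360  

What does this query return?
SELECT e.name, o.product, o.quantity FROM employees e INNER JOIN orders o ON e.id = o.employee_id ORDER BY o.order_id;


Joining employees.id = orders.employee_id:
  employee Alice (id=4) -> order Camera
  employee Quinn (id=3) -> order Tablet
  employee Leo (id=1) -> order Tablet
  employee Alice (id=4) -> order Phone
  employee Leo (id=1) -> order Monitor
  employee Quinn (id=3) -> order Headphones
  employee Pete (id=2) -> order Mouse


7 rows:
Alice, Camera, 2
Quinn, Tablet, 4
Leo, Tablet, 1
Alice, Phone, 2
Leo, Monitor, 9
Quinn, Headphones, 6
Pete, Mouse, 9


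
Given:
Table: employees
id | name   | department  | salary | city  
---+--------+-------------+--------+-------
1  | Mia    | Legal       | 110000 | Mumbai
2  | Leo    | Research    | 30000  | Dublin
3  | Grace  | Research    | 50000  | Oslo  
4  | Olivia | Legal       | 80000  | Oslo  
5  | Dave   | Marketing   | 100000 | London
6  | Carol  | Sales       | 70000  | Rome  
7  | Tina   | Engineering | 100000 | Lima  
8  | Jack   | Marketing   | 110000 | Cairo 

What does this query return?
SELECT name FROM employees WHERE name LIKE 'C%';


LIKE 'C%' matches names starting with 'C'
Matching: 1

1 rows:
Carol


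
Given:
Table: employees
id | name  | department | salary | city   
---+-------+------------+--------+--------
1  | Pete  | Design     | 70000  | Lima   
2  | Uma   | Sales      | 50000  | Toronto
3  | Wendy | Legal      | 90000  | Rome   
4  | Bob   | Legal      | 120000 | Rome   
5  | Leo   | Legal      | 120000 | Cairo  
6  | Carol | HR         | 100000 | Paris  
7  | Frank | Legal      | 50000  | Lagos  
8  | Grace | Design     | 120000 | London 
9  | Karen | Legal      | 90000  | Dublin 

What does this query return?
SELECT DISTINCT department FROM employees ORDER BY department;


All 'department' values (row order): Design, Sales, Legal, Legal, Legal, HR, Legal, Design, Legal
Removing duplicates leaves 4 unique value(s).

4 values:
Design
HR
Legal
Sales


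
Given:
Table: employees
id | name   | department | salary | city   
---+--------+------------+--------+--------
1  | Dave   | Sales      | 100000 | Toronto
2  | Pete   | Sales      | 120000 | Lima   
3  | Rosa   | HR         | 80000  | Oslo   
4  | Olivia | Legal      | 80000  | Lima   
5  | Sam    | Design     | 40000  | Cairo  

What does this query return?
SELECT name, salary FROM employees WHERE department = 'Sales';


Filtering: department = 'Sales'
Matching rows: 2

2 rows:
Dave, 100000
Pete, 120000


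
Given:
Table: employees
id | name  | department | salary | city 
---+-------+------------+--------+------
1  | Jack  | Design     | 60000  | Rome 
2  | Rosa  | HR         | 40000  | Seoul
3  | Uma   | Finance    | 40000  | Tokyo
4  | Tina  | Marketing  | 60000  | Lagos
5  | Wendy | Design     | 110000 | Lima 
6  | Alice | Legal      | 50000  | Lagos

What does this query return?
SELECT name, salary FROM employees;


Projecting columns: name, salary

6 rows:
Jack, 60000
Rosa, 40000
Uma, 40000
Tina, 60000
Wendy, 110000
Alice, 50000


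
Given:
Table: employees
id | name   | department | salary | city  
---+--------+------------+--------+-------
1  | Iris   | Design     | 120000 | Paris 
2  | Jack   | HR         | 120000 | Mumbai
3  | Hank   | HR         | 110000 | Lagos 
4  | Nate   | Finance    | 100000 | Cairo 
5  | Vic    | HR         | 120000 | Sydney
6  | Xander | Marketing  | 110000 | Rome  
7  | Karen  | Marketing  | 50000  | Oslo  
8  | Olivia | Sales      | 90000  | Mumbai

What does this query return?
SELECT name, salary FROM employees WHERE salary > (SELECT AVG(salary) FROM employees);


Subquery: AVG(salary) = 102500.0
Filtering: salary > 102500.0
  Iris (120000) -> MATCH
  Jack (120000) -> MATCH
  Hank (110000) -> MATCH
  Vic (120000) -> MATCH
  Xander (110000) -> MATCH


5 rows:
Iris, 120000
Jack, 120000
Hank, 110000
Vic, 120000
Xander, 110000


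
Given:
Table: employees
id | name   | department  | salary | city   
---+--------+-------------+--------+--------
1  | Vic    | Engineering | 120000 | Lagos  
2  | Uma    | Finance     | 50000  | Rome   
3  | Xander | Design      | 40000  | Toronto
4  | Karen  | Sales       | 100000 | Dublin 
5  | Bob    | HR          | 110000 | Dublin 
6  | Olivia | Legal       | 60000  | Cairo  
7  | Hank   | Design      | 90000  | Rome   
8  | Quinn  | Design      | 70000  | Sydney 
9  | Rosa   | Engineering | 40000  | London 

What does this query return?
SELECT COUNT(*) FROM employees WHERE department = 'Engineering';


Counting rows where department = 'Engineering'
  Vic -> MATCH
  Rosa -> MATCH


2


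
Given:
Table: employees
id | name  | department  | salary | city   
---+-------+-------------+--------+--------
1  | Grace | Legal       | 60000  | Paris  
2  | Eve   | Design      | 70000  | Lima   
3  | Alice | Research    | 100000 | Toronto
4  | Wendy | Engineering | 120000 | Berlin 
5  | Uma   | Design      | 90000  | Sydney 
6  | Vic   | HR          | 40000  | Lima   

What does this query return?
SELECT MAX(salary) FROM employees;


Salaries: 60000, 70000, 100000, 120000, 90000, 40000
MAX = 120000

120000


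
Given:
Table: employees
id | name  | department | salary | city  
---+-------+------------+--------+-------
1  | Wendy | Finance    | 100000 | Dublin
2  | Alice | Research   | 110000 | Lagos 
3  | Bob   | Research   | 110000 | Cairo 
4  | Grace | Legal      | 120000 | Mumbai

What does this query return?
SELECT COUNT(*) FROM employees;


COUNT(*) counts all rows

4


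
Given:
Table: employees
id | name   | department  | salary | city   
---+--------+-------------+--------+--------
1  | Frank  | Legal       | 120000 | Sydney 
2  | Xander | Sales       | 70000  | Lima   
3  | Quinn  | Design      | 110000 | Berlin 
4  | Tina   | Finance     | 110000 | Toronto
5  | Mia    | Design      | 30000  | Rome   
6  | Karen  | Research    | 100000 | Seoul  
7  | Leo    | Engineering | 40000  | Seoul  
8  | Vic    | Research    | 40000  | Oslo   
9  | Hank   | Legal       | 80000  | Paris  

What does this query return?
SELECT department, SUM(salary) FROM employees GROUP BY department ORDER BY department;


Summing salary within each department:
  Design: 110000 + 30000 = 140000
  Engineering: 40000 = 40000
  Finance: 110000 = 110000
  Legal: 120000 + 80000 = 200000
  Research: 100000 + 40000 = 140000
  Sales: 70000 = 70000


6 groups:
Design, 140000
Engineering, 40000
Finance, 110000
Legal, 200000
Research, 140000
Sales, 70000


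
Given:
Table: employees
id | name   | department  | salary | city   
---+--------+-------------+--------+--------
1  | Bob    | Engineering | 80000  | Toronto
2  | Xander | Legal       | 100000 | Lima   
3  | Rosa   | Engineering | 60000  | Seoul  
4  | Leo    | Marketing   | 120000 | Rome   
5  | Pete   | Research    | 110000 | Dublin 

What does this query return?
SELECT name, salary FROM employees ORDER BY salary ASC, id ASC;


Sorting by salary ASC, then id ASC for ties

5 rows:
Rosa, 60000
Bob, 80000
Xander, 100000
Pete, 110000
Leo, 120000


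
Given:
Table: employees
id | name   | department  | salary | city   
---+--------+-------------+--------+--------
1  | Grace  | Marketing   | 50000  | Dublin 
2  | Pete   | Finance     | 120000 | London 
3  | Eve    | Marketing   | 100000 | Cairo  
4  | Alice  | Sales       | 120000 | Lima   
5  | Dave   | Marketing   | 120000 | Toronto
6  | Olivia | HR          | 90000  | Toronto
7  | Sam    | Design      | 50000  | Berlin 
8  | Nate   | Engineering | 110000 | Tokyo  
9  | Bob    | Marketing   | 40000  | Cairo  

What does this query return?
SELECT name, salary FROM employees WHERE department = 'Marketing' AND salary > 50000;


Filtering: department = 'Marketing' AND salary > 50000
Matching: 2 rows

2 rows:
Eve, 100000
Dave, 120000


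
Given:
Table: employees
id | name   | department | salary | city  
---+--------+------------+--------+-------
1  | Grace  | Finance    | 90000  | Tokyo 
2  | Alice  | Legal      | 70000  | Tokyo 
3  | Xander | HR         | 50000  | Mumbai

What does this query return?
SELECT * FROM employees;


SELECT * returns all 3 rows with all columns

3 rows:
1, Grace, Finance, 90000, Tokyo
2, Alice, Legal, 70000, Tokyo
3, Xander, HR, 50000, Mumbai


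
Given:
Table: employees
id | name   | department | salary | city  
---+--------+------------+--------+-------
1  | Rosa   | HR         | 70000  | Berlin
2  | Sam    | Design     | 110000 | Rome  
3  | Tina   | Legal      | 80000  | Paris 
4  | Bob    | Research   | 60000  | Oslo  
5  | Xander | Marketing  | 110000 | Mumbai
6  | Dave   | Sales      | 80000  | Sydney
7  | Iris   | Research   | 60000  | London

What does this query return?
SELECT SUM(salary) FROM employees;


SUM(salary) = 70000 + 110000 + 80000 + 60000 + 110000 + 80000 + 60000 = 570000

570000


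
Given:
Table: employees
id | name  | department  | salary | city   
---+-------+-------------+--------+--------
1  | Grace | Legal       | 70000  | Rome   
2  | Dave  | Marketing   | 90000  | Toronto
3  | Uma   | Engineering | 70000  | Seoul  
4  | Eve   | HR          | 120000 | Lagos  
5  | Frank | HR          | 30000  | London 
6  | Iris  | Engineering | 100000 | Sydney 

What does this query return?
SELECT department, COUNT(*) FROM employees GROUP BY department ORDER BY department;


Assigning each row to its department group:
  Grace -> Legal
  Dave -> Marketing
  Uma -> Engineering
  Eve -> HR
  Frank -> HR
  Iris -> Engineering


4 groups:
Engineering, 2
HR, 2
Legal, 1
Marketing, 1


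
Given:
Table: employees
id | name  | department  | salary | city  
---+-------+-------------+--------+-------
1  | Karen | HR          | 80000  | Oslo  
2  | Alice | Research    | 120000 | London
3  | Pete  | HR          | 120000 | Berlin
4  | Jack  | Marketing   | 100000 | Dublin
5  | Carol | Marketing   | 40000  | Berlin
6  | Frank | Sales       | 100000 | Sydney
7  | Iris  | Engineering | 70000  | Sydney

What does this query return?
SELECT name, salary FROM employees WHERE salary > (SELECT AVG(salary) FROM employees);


Subquery: AVG(salary) = 90000.0
Filtering: salary > 90000.0
  Alice (120000) -> MATCH
  Pete (120000) -> MATCH
  Jack (100000) -> MATCH
  Frank (100000) -> MATCH


4 rows:
Alice, 120000
Pete, 120000
Jack, 100000
Frank, 100000


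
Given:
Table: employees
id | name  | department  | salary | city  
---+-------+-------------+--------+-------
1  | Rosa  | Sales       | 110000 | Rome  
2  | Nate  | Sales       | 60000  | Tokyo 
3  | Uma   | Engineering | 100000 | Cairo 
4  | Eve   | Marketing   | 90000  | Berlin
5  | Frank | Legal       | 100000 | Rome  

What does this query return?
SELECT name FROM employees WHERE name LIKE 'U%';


LIKE 'U%' matches names starting with 'U'
Matching: 1

1 rows:
Uma


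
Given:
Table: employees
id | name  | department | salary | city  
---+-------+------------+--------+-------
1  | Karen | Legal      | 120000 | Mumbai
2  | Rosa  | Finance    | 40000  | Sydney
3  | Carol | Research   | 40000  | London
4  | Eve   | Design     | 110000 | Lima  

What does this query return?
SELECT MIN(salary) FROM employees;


Salaries: 120000, 40000, 40000, 110000
MIN = 40000

40000


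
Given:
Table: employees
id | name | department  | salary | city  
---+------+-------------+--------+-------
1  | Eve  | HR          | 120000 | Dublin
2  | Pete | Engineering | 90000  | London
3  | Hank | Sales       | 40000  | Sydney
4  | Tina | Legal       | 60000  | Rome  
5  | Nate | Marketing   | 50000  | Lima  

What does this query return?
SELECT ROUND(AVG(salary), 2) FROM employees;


SUM(salary) = 360000
COUNT = 5
ROUND(AVG, 2) = ROUND(360000 / 5, 2) = 72000.0

72000.0


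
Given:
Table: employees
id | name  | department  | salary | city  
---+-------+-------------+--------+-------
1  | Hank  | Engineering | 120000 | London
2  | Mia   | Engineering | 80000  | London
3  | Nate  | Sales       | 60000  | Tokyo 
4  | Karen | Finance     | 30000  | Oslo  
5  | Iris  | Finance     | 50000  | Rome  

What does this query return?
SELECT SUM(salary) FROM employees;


SUM(salary) = 120000 + 80000 + 60000 + 30000 + 50000 = 340000

340000


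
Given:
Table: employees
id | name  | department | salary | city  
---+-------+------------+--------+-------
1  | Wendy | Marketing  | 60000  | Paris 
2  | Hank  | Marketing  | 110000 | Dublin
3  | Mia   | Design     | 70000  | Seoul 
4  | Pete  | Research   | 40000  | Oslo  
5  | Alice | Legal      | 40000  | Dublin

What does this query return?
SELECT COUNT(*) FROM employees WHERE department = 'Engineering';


Counting rows where department = 'Engineering'


0


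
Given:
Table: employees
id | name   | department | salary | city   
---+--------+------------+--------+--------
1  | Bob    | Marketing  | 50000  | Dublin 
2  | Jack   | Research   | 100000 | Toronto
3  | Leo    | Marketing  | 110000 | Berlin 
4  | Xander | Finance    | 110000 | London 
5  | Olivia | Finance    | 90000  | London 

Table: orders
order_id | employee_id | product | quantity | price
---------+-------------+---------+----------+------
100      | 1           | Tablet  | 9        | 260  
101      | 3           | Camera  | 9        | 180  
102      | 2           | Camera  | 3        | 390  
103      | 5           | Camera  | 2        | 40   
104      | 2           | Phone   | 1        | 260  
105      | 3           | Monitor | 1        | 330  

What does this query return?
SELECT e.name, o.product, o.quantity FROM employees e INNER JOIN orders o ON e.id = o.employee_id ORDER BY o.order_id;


Joining employees.id = orders.employee_id:
  employee Bob (id=1) -> order Tablet
  employee Leo (id=3) -> order Camera
  employee Jack (id=2) -> order Camera
  employee Olivia (id=5) -> order Camera
  employee Jack (id=2) -> order Phone
  employee Leo (id=3) -> order Monitor


6 rows:
Bob, Tablet, 9
Leo, Camera, 9
Jack, Camera, 3
Olivia, Camera, 2
Jack, Phone, 1
Leo, Monitor, 1


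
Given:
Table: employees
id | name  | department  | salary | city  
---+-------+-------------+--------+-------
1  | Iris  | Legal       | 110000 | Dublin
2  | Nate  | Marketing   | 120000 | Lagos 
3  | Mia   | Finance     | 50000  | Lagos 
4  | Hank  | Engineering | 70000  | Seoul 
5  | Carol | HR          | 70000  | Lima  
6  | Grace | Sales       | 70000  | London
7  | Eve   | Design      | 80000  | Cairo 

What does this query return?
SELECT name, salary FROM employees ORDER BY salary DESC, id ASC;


Sorting by salary DESC, then id ASC for ties

7 rows:
Nate, 120000
Iris, 110000
Eve, 80000
Hank, 70000
Carol, 70000
Grace, 70000
Mia, 50000


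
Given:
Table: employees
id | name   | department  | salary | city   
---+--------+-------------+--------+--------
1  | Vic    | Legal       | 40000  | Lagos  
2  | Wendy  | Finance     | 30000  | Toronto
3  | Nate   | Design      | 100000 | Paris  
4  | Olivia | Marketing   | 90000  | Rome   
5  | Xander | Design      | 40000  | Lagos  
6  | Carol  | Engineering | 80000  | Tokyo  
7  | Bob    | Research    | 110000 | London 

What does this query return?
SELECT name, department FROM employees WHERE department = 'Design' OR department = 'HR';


Filtering: department = 'Design' OR 'HR'
Matching: 2 rows

2 rows:
Nate, Design
Xander, Design


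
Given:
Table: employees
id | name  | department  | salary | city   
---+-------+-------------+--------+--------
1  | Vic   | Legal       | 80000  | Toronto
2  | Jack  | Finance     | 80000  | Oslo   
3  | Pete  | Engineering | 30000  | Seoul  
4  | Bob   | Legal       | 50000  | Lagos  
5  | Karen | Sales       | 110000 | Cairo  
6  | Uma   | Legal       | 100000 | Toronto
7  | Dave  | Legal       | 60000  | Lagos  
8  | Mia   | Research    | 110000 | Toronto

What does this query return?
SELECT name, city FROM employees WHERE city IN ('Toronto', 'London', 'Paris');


Filtering: city IN ('Toronto', 'London', 'Paris')
Matching: 3 rows

3 rows:
Vic, Toronto
Uma, Toronto
Mia, Toronto


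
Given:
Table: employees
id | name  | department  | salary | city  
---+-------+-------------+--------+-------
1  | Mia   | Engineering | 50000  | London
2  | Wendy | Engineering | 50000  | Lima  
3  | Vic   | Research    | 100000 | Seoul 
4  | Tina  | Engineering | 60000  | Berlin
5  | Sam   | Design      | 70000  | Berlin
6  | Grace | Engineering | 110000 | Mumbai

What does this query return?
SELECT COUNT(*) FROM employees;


COUNT(*) counts all rows

6


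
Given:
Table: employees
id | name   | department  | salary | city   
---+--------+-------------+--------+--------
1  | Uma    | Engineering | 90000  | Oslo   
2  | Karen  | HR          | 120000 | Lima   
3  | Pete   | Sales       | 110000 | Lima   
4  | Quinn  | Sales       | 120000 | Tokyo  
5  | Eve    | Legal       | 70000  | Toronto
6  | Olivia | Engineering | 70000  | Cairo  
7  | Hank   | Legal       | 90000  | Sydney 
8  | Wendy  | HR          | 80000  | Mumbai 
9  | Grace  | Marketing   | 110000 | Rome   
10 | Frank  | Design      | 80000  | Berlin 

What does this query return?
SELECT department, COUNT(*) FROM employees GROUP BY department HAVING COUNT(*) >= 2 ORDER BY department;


Groups with count >= 2:
  Engineering: 2 -> PASS
  HR: 2 -> PASS
  Legal: 2 -> PASS
  Sales: 2 -> PASS
  Design: 1 -> filtered out
  Marketing: 1 -> filtered out


4 groups:
Engineering, 2
HR, 2
Legal, 2
Sales, 2


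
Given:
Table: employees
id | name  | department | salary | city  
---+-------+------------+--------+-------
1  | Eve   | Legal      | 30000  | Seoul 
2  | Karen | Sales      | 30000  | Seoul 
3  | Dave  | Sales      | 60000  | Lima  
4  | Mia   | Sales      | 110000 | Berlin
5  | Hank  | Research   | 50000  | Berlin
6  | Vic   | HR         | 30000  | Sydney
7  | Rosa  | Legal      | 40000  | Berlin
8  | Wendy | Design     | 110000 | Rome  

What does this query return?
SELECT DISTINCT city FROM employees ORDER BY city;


All 'city' values (row order): Seoul, Seoul, Lima, Berlin, Berlin, Sydney, Berlin, Rome
Removing duplicates leaves 5 unique value(s).

5 values:
Berlin
Lima
Rome
Seoul
Sydney


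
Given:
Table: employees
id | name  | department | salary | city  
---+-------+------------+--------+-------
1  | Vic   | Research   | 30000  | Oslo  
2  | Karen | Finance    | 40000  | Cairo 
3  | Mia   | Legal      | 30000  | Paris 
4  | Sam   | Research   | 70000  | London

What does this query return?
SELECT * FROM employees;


SELECT * returns all 4 rows with all columns

4 rows:
1, Vic, Research, 30000, Oslo
2, Karen, Finance, 40000, Cairo
3, Mia, Legal, 30000, Paris
4, Sam, Research, 70000, London
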